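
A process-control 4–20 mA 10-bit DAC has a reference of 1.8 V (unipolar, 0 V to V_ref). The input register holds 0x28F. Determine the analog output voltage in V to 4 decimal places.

LSB = 1.8 V / 2^10 = 1.758 mV.
Code 0x28F = 655 decimal.
V_out = 0 + 655 × 0.00175781 V = 1.15137 V.

1.1514 V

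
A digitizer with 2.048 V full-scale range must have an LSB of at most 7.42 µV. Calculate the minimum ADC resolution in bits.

Number of steps required ≥ 2.048 V / 7.42 µV = 276010.78.
Need 2^N ≥ 276010.78; 2^18 = 262144, 2^19 = 524288.
Minimum N = 19.

19 bits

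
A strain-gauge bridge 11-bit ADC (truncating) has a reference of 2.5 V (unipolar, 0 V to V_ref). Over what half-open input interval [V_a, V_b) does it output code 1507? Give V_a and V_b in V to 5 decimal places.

[1.83960 V, 1.84082 V)

LSB = 2.5/2^11 = 1.221 mV.
V_a = V_low + 1507·LSB = 1.8396 V; V_b = V_low + 1508·LSB = 1.84082 V.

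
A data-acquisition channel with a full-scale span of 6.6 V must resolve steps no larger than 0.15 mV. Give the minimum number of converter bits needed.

Number of steps required ≥ 6.6 V / 0.15 mV = 44000.00.
Need 2^N ≥ 44000.00; 2^15 = 32768, 2^16 = 65536.
Minimum N = 16.

16 bits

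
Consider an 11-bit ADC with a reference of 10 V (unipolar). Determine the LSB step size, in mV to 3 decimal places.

Full-scale span = 10 V.
LSB = 10 / 2^11 = 10 / 2048 = 0.00488281 V = 4.883 mV.

4.883 mV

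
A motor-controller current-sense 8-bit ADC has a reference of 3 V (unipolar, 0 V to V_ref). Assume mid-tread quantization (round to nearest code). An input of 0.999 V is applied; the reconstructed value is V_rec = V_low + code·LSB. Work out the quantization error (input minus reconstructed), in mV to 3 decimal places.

2.906 mV

One LSB is 3 V / 256 = 11.719 mV.
(V_in − V_low)/LSB = (0.999 − 0)/0.0117188 = 85.2480 → code 85 (round).
Code 85 maps back to 0 + 85×0.0117188 V = 0.99609375 V.
Error = 0.999 − 0.99609375 = 0.00290625 V = 2.906 mV.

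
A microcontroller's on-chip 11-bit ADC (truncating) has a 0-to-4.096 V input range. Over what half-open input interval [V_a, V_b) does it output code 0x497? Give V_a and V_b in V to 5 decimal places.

LSB = 4.096/2^11 = 2.000 mV.
Code 0x497 = 1175 decimal.
V_a = V_low + 1175·LSB = 2.35 V; V_b = V_low + 1176·LSB = 2.352 V.

[2.35000 V, 2.35200 V)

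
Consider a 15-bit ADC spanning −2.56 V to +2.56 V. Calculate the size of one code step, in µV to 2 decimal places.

Full-scale span = 5.12 V.
LSB = 5.12 / 2^15 = 5.12 / 32768 = 0.00015625 V = 156.25 µV.

156.25 µV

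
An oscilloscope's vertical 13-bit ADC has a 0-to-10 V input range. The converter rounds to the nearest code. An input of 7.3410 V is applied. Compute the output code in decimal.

Full-scale span = 10 V; LSB = 10/2^13 = 1.221 mV.
(7.3410 − 0) / 0.0012207 = 6013.747 LSBs.
round(6013.747) = 6014.

code 6014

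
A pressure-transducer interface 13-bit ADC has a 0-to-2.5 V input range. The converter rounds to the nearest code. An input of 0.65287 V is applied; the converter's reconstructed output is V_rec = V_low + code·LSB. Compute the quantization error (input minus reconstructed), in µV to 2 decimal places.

99.00 µV

One LSB is 2.5 V / 8192 = 305.18 µV.
(V_in − V_low)/LSB = (0.65287 − 0)/0.000305176 = 2139.3244 → code 2139 (round).
V_rec = 0 + 2139·0.000305176 = 0.652771 V.
V_in − V_rec = 9.90039e-05 V = 99.00 µV.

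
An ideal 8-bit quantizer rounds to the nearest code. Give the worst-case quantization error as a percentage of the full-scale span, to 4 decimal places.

0.1953 %

Rounding → worst-case error = ½ LSB = V_FS/2^9, so 100/512 = 0.195312 % of full scale.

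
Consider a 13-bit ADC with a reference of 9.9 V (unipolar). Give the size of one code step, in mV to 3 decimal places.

Full-scale span = 9.9 V.
LSB = 9.9 / 2^13 = 9.9 / 8192 = 0.0012085 V = 1.208 mV.

1.208 mV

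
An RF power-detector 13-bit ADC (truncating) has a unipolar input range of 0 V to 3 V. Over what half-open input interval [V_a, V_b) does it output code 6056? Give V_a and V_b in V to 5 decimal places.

[2.21777 V, 2.21814 V)

LSB = 3/2^13 = 366.21 µV.
V_a = V_low + 6056·LSB = 2.21777 V; V_b = V_low + 6057·LSB = 2.21814 V.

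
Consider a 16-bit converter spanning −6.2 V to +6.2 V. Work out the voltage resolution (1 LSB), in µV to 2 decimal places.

189.21 µV

Full-scale span = 12.4 V.
LSB = 12.4 / 2^16 = 12.4 / 65536 = 0.000189209 V = 189.21 µV.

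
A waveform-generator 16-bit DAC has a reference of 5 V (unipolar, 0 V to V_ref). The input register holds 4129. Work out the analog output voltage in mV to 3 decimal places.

LSB = 5 V / 2^16 = 76.29 µV.
V_out = 0 + 4129 × 7.62939e-05 V = 0.315018 V.
= 315.018 mV.

315.018 mV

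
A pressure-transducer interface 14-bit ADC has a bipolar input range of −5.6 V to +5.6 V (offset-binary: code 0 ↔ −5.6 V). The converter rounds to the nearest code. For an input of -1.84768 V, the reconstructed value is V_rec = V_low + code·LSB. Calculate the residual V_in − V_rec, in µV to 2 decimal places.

73.91 µV

One LSB is 11.2 V / 16384 = 0.684 mV.
(V_in − V_low)/LSB = (-1.84768 − (−5.6))/0.000683594 = 5489.1081 → code 5489 (round).
Reconstructed: -1.8477539 V.
Error = -1.84768 − (−1.8477539) = 7.39062e-05 V = 73.91 µV.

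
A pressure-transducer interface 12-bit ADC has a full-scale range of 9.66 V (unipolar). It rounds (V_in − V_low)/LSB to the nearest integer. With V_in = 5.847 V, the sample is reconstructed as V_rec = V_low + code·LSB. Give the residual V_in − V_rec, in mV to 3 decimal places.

0.530 mV

Step size: 9.66 V ÷ 2^12 = 2.358 mV.
(5.847 − 0)/0.0023584 = 2479.2248; round gives code 2479.
Code 2479 maps back to 0 + 2479×0.0023584 V = 5.8464697 V.
Error = 5.847 − 5.8464697 = 0.000530273 V = 0.530 mV.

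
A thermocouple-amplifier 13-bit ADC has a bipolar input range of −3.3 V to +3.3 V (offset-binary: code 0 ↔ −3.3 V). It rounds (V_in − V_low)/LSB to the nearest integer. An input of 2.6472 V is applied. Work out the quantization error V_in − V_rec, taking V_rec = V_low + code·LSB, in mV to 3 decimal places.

Step size: 6.6 V ÷ 2^13 = 0.806 mV.
(V_in − V_low)/LSB = (2.6472 − (−3.3))/0.000805664 = 7381.7367 → code 7382 (round).
Reconstructed: 2.6474121 V.
Difference: -0.000212109 V → -0.212 mV.

-0.212 mV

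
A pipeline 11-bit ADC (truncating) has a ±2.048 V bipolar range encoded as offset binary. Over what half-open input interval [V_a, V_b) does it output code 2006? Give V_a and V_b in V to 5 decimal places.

[1.96400 V, 1.96600 V)

LSB = 4.096/2^11 = 2.000 mV.
V_a = V_low + 2006·LSB = 1.964 V; V_b = V_low + 2007·LSB = 1.966 V.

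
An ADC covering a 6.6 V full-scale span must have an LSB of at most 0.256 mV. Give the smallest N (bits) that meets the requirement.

Number of steps required ≥ 6.6 V / 0.256 mV = 25781.25.
Need 2^N ≥ 25781.25; 2^14 = 16384, 2^15 = 32768.
Minimum N = 15.

15 bits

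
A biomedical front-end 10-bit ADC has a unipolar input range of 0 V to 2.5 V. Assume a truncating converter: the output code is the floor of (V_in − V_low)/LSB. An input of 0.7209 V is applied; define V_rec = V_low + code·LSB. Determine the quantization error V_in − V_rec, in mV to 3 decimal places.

One LSB is 2.5 V / 1024 = 2.441 mV.
(0.7209 − 0)/0.00244141 = 295.2806; ⌊·⌋ gives code 295.
Code 295 maps back to 0 + 295×0.00244141 V = 0.72021484 V.
Difference: 0.000685156 V → 0.685 mV.

0.685 mV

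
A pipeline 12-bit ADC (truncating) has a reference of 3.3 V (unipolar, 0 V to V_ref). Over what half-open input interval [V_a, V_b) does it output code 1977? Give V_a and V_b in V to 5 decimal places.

[1.59280 V, 1.59360 V)

LSB = 3.3/2^12 = 0.806 mV.
V_a = V_low + 1977·LSB = 1.5928 V; V_b = V_low + 1978·LSB = 1.5936 V.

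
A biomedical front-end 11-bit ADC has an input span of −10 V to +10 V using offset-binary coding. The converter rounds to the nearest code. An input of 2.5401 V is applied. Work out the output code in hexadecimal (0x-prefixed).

Full-scale span = 20 V; LSB = 20/2^11 = 9.766 mV.
(2.5401 − (−10)) / 0.00976562 = 1284.106 LSBs.
round(1284.106) = 1284.
In hexadecimal (0x-prefixed): 0x504.

code 0x504 (decimal 1284)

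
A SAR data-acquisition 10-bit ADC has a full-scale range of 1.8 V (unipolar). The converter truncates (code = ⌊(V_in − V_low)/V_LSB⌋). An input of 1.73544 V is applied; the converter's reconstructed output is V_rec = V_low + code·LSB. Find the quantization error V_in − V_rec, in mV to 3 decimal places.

0.479 mV

Step size: 1.8 V ÷ 2^10 = 1.758 mV.
(1.73544 − 0)/0.00175781 = 987.2725; ⌊·⌋ gives code 987.
V_rec = 0 + 987·0.00175781 = 1.7349609 V.
Difference: 0.000479062 V → 0.479 mV.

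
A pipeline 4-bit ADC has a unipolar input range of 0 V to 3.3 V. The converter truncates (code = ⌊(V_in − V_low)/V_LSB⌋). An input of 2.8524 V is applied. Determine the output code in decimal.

With 16 levels over 3.3 V, one step is 206.250 mV.
(V_in − V_low)/LSB = (2.8524 − 0) / 0.20625 = 13.830.
⌊·⌋(13.830) = 13.

code 13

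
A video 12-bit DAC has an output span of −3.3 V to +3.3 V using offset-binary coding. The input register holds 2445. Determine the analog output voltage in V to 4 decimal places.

0.6397 V

LSB = 6.6 V / 2^12 = 1.611 mV.
V_out = (−3.3) + 2445 × 0.00161133 V = 0.639697 V.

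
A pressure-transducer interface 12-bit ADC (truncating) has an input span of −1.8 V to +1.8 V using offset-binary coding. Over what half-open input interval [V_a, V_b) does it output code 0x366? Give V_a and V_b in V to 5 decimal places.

[-1.03535 V, -1.03447 V)

LSB = 3.6/2^12 = 0.879 mV.
Code 0x366 = 870 decimal.
V_a = V_low + 870·LSB = -1.03535 V; V_b = V_low + 871·LSB = -1.03447 V.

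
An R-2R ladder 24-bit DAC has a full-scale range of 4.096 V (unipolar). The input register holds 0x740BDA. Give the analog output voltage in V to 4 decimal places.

LSB = 4.096 V / 2^24 = 0.24 µV.
Code 0x740BDA = 7605210 decimal.
V_out = 0 + 7605210 × 2.44141e-07 V = 1.85674 V.

1.8567 V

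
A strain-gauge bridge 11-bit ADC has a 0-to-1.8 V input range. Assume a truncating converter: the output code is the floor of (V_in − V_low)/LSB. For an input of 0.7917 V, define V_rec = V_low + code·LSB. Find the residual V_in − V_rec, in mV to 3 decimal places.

Step size: 1.8 V ÷ 2^11 = 0.879 mV.
(V_in − V_low)/LSB = (0.7917 − 0)/0.000878906 = 900.7787 → code 900 (floor).
Code 900 maps back to 0 + 900×0.000878906 V = 0.79101562 V.
Difference: 0.000684375 V → 0.684 mV.

0.684 mV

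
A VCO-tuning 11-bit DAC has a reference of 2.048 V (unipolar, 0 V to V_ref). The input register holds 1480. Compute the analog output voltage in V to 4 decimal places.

LSB = 2.048 V / 2^11 = 1.000 mV.
V_out = 0 + 1480 × 0.001 V = 1.48 V.

1.4800 V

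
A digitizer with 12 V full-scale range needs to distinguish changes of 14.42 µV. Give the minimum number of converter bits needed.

20 bits

Number of steps required ≥ 12 V / 14.42 µV = 832177.53.
Need 2^N ≥ 832177.53; 2^19 = 524288, 2^20 = 1048576.
Minimum N = 20.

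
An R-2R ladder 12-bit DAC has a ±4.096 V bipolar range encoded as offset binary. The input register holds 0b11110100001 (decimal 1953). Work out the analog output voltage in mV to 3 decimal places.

LSB = 8.192 V / 2^12 = 2.000 mV.
Code 0b11110100001 = 1953 decimal.
V_out = (−4.096) + 1953 × 0.002 V = -0.19 V.
= -190.000 mV.

-190.000 mV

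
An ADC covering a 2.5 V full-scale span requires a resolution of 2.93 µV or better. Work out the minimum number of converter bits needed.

20 bits

Number of steps required ≥ 2.5 V / 2.93 µV = 853242.32.
Need 2^N ≥ 853242.32; 2^19 = 524288, 2^20 = 1048576.
Minimum N = 20.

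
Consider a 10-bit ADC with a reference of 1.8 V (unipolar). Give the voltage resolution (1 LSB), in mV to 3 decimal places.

1.758 mV

Full-scale span = 1.8 V.
LSB = 1.8 / 2^10 = 1.8 / 1024 = 0.00175781 V = 1.758 mV.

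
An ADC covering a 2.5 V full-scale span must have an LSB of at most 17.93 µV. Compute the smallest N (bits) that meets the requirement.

Number of steps required ≥ 2.5 V / 17.93 µV = 139431.12.
Need 2^N ≥ 139431.12; 2^17 = 131072, 2^18 = 262144.
Minimum N = 18.

18 bits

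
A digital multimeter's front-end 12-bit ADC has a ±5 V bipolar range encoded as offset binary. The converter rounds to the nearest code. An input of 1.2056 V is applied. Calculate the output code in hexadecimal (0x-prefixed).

Full-scale span = 10 V; LSB = 10/2^12 = 2.441 mV.
Input sits at 2541.814 steps above V_low.
Round → code 2542.
In hexadecimal (0x-prefixed): 0x9EE.

code 0x9EE (decimal 2542)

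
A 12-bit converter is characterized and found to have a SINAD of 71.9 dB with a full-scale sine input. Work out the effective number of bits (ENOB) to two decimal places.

ENOB = (SINAD − 1.76) / 6.02 = (71.9 − 1.76)/6.02 = 11.651.

11.65 bits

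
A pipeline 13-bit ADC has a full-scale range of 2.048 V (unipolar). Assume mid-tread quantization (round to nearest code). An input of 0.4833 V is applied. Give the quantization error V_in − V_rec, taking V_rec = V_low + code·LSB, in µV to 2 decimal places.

50.00 µV

One LSB is 2.048 V / 8192 = 250.00 µV.
(V_in − V_low)/LSB = (0.4833 − 0)/0.00025 = 1933.2000 → code 1933 (round).
Code 1933 maps back to 0 + 1933×0.00025 V = 0.48325 V.
Error = 0.4833 − 0.48325 = 5e-05 V = 50.00 µV.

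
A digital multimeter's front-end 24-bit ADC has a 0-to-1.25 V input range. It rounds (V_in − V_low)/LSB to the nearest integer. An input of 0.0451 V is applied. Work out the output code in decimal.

code 605322

LSB = 1.25 V / 16777216 = 0.07 µV.
(0.0451 − 0) / 7.45058e-08 = 605321.953 LSBs.
round(605321.953) = 605322.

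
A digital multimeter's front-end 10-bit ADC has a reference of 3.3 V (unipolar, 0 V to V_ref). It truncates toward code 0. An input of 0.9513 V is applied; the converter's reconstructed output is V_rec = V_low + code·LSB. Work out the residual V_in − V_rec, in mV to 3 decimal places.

Step size: 3.3 V ÷ 2^10 = 3.223 mV.
Scaled input = 295.1913 LSBs, so code = 295.
V_rec = 0 + 295·0.00322266 = 0.95068359 V.
V_in − V_rec = 0.000616406 V = 0.616 mV.

0.616 mV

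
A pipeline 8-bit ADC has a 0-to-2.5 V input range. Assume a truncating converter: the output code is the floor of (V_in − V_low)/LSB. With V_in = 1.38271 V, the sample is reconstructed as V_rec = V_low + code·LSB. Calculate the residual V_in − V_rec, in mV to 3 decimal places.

Step size: 2.5 V ÷ 2^8 = 9.766 mV.
(V_in − V_low)/LSB = (1.38271 − 0)/0.00976562 = 141.5895 → code 141 (floor).
Reconstructed: 1.3769531 V.
V_in − V_rec = 0.00575687 V = 5.757 mV.

5.757 mV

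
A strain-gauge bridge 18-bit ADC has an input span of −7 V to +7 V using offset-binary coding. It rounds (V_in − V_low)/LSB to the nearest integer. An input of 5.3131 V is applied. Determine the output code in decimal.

code 230558

LSB = 14 V / 262144 = 53.41 µV.
Input sits at 230557.520 steps above V_low.
Round → code 230558.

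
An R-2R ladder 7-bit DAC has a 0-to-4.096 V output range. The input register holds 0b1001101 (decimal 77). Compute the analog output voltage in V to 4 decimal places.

2.4640 V

LSB = 4.096 V / 2^7 = 32.000 mV.
Code 0b1001101 = 77 decimal.
V_out = 0 + 77 × 0.032 V = 2.464 V.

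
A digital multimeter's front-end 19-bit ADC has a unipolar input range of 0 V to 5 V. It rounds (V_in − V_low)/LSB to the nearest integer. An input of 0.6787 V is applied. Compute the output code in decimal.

code 71167

With 524288 levels over 5 V, one step is 9.54 µV.
(V_in − V_low)/LSB = (0.6787 − 0) / 9.53674e-06 = 71166.853.
round(71166.853) = 71167.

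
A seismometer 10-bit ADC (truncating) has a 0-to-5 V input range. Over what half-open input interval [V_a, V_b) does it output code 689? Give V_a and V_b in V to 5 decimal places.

[3.36426 V, 3.36914 V)

LSB = 5/2^10 = 4.883 mV.
V_a = V_low + 689·LSB = 3.36426 V; V_b = V_low + 690·LSB = 3.36914 V.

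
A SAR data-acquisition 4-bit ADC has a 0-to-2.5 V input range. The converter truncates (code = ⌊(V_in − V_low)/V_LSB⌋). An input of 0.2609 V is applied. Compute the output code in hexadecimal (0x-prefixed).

Full-scale span = 2.5 V; LSB = 2.5/2^4 = 156.250 mV.
Input sits at 1.670 steps above V_low.
⌊·⌋(1.670) = 1.
In hexadecimal (0x-prefixed): 0x1.

code 0x1 (decimal 1)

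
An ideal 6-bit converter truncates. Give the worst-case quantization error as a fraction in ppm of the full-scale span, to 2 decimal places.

15625.00 ppm

Truncating → worst-case error = 1 LSB = V_FS/2^6, so 1e+06/64 = 15625 ppm of full scale.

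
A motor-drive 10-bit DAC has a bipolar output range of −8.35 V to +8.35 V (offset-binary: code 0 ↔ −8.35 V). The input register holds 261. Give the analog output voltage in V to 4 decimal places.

LSB = 16.7 V / 2^10 = 16.309 mV.
V_out = (−8.35) + 261 × 0.0163086 V = -4.09346 V.

-4.0935 V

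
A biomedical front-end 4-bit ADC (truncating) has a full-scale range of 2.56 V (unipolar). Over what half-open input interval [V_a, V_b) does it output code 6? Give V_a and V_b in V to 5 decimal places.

LSB = 2.56/2^4 = 160.000 mV.
V_a = V_low + 6·LSB = 0.96 V; V_b = V_low + 7·LSB = 1.12 V.

[0.96000 V, 1.12000 V)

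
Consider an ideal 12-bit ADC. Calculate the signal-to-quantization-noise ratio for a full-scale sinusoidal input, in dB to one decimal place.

74.0 dB

SNR ≈ 6.02·N + 1.76 dB = 6.02·12 + 1.76 = 74.00 dB.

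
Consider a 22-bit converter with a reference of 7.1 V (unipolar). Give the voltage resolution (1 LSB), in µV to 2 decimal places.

1.69 µV

Full-scale span = 7.1 V.
LSB = 7.1 / 2^22 = 7.1 / 4194304 = 1.69277e-06 V = 1.69 µV.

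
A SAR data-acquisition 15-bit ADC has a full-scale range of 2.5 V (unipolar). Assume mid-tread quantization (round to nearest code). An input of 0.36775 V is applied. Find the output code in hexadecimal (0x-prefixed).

code 0x12D4 (decimal 4820)

Full-scale span = 2.5 V; LSB = 2.5/2^15 = 76.29 µV.
Input sits at 4820.173 steps above V_low.
Round → code 4820.
In hexadecimal (0x-prefixed): 0x12D4.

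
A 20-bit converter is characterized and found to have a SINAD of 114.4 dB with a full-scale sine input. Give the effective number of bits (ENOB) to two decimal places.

ENOB = (SINAD − 1.76) / 6.02 = (114.4 − 1.76)/6.02 = 18.711.

18.71 bits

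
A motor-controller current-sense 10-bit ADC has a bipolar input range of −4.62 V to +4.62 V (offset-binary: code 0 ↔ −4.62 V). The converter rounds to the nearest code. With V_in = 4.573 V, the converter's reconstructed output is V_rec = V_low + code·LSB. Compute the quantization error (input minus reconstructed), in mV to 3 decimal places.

One LSB is 9.24 V / 1024 = 9.023 mV.
Scaled input = 1018.7913 LSBs, so code = 1019.
V_rec = (−4.62) + 1019·0.00902344 = 4.5748828 V.
V_in − V_rec = -0.00188281 V = -1.883 mV.

-1.883 mV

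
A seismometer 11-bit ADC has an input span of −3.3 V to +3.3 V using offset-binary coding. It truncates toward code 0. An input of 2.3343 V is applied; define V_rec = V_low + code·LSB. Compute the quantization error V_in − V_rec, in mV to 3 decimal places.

Step size: 6.6 V ÷ 2^11 = 3.223 mV.
(V_in − V_low)/LSB = (2.3343 − (−3.3))/0.00322266 = 1748.3404 → code 1748 (floor).
Reconstructed: 2.3332031 V.
V_in − V_rec = 0.00109687 V = 1.097 mV.

1.097 mV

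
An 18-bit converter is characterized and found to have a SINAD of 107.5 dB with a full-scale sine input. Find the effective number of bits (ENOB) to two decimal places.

ENOB = (SINAD − 1.76) / 6.02 = (107.5 − 1.76)/6.02 = 17.565.

17.56 bits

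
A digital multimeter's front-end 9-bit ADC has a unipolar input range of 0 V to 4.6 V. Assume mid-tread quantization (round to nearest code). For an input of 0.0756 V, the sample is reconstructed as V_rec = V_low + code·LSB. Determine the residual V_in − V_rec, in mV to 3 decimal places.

LSB = 4.6/2^9 = 8.984 mV.
(V_in − V_low)/LSB = (0.0756 − 0)/0.00898437 = 8.4146 → code 8 (round).
Code 8 maps back to 0 + 8×0.00898437 V = 0.071875 V.
Difference: 0.003725 V → 3.725 mV.

3.725 mV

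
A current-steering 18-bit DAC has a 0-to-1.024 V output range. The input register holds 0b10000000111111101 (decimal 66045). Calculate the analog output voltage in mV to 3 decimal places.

LSB = 1.024 V / 2^18 = 3.91 µV.
Code 0b10000000111111101 = 66045 decimal.
V_out = 0 + 66045 × 3.90625e-06 V = 0.257988 V.
= 257.988 mV.

257.988 mV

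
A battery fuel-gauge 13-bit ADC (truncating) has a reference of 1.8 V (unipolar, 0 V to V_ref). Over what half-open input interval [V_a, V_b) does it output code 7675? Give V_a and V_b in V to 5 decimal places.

[1.68640 V, 1.68662 V)

LSB = 1.8/2^13 = 219.73 µV.
V_a = V_low + 7675·LSB = 1.6864 V; V_b = V_low + 7676·LSB = 1.68662 V.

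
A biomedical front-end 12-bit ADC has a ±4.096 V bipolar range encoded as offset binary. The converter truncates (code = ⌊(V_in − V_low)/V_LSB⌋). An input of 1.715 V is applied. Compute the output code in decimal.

Full-scale span = 8.192 V; LSB = 8.192/2^12 = 2.000 mV.
Input sits at 2905.500 steps above V_low.
Floor → code 2905.

code 2905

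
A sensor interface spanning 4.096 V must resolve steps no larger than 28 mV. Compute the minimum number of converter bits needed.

Number of steps required ≥ 4.096 V / 28 mV = 146.29.
Need 2^N ≥ 146.29; 2^7 = 128, 2^8 = 256.
Minimum N = 8.

8 bits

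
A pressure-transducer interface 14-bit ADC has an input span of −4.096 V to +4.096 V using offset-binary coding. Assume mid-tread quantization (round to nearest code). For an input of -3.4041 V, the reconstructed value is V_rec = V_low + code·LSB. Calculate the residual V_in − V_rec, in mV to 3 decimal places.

-0.100 mV

LSB = 8.192/2^14 = 0.500 mV.
Scaled input = 1383.8000 LSBs, so code = 1384.
Code 1384 maps back to (−4.096) + 1384×0.0005 V = -3.404 V.
Error = -3.4041 − (−3.404) = -0.0001 V = -0.100 mV.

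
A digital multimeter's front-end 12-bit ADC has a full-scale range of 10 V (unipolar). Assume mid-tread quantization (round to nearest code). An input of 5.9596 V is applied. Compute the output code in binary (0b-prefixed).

code 0b100110001001 (decimal 2441)

With 4096 levels over 10 V, one step is 2.441 mV.
(V_in − V_low)/LSB = (5.9596 − 0) / 0.00244141 = 2441.052.
Round → code 2441.
In binary (0b-prefixed): 0b100110001001.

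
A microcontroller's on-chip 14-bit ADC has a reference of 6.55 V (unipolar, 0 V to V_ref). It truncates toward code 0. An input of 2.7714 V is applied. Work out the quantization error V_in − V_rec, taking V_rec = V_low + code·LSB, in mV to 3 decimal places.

0.123 mV

One LSB is 6.55 V / 16384 = 399.78 µV.
(V_in − V_low)/LSB = (2.7714 − 0)/0.00039978 = 6932.3080 → code 6932 (floor).
Reconstructed: 2.7712769 V.
V_in − V_rec = 0.000123145 V = 0.123 mV.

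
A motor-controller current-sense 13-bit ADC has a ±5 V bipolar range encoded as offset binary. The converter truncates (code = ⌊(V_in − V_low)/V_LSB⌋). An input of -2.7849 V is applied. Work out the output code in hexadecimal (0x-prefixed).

LSB = 10 V / 8192 = 1.221 mV.
(-2.7849 − (−5)) / 0.0012207 = 1814.610 LSBs.
Floor → code 1814.
In hexadecimal (0x-prefixed): 0x716.

code 0x716 (decimal 1814)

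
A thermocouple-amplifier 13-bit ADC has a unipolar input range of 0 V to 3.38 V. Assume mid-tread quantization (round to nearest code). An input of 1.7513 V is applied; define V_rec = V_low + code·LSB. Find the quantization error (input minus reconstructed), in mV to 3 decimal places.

-0.177 mV

LSB = 3.38/2^13 = 412.60 µV.
(1.7513 − 0)/0.000412598 = 4244.5709; round gives code 4245.
Reconstructed: 1.7514771 V.
Difference: -0.000177051 V → -0.177 mV.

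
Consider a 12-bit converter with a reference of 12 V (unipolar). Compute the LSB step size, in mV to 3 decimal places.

2.930 mV

Full-scale span = 12 V.
LSB = 12 / 2^12 = 12 / 4096 = 0.00292969 V = 2.930 mV.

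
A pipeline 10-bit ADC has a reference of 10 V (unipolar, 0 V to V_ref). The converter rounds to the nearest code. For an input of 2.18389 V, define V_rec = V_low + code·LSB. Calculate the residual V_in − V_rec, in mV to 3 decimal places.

-3.610 mV

Step size: 10 V ÷ 2^10 = 9.766 mV.
Scaled input = 223.6303 LSBs, so code = 224.
Code 224 maps back to 0 + 224×0.00976562 V = 2.1875 V.
Difference: -0.00361 V → -3.610 mV.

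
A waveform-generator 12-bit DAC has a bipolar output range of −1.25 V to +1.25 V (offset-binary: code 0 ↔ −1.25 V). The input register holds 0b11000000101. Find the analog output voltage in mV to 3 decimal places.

-309.448 mV

LSB = 2.5 V / 2^12 = 0.610 mV.
Code 0b11000000101 = 1541 decimal.
V_out = (−1.25) + 1541 × 0.000610352 V = -0.309448 V.
= -309.448 mV.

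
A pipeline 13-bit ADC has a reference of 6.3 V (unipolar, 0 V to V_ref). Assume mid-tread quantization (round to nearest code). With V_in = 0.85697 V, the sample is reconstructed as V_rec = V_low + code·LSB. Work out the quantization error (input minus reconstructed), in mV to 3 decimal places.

0.256 mV

Step size: 6.3 V ÷ 2^13 = 0.769 mV.
Scaled input = 1114.3331 LSBs, so code = 1114.
V_rec = 0 + 1114·0.000769043 = 0.85671387 V.
V_in − V_rec = 0.000256133 V = 0.256 mV.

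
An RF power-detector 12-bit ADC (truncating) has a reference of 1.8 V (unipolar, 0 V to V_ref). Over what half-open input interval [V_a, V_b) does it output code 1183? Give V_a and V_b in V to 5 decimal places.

LSB = 1.8/2^12 = 439.45 µV.
V_a = V_low + 1183·LSB = 0.519873 V; V_b = V_low + 1184·LSB = 0.520312 V.

[0.51987 V, 0.52031 V)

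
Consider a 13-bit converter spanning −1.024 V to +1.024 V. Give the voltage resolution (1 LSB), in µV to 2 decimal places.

Full-scale span = 2.048 V.
LSB = 2.048 / 2^13 = 2.048 / 8192 = 0.00025 V = 250.00 µV.

250.00 µV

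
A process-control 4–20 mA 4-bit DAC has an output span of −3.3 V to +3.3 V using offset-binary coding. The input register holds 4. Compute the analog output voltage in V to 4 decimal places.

-1.6500 V

LSB = 6.6 V / 2^4 = 412.500 mV.
V_out = (−3.3) + 4 × 0.4125 V = -1.65 V.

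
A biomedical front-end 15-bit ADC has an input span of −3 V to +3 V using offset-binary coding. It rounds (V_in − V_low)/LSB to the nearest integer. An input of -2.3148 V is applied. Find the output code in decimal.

Full-scale span = 6 V; LSB = 6/2^15 = 183.11 µV.
Input sits at 3742.106 steps above V_low.
Round → code 3742.

code 3742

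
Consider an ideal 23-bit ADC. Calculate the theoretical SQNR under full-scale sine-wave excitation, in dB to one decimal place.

140.2 dB

SNR ≈ 6.02·N + 1.76 dB = 6.02·23 + 1.76 = 140.22 dB.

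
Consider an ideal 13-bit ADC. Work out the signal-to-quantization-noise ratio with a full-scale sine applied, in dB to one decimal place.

80.0 dB

SNR ≈ 6.02·N + 1.76 dB = 6.02·13 + 1.76 = 80.02 dB.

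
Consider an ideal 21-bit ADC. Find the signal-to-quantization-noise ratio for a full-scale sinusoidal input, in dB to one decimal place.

SNR ≈ 6.02·N + 1.76 dB = 6.02·21 + 1.76 = 128.18 dB.

128.2 dB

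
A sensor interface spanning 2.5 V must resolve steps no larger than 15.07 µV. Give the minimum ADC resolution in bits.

Number of steps required ≥ 2.5 V / 15.07 µV = 165892.50.
Need 2^N ≥ 165892.50; 2^17 = 131072, 2^18 = 262144.
Minimum N = 18.

18 bits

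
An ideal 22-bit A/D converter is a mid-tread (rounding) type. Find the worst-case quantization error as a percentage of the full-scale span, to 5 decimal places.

0.00001 %

Rounding → worst-case error = ½ LSB = V_FS/2^23, so 100/8388608 = 1.19209e-05 % of full scale.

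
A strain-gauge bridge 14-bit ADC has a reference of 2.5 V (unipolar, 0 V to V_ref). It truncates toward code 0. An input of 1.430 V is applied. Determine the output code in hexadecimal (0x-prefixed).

Full-scale span = 2.5 V; LSB = 2.5/2^14 = 152.59 µV.
(V_in − V_low)/LSB = (1.430 − 0) / 0.000152588 = 9371.648.
⌊·⌋(9371.648) = 9371.
In hexadecimal (0x-prefixed): 0x249B.

code 0x249B (decimal 9371)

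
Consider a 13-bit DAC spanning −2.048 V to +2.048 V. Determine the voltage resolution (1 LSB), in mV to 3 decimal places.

Full-scale span = 4.096 V.
LSB = 4.096 / 2^13 = 4.096 / 8192 = 0.0005 V = 0.500 mV.

0.500 mV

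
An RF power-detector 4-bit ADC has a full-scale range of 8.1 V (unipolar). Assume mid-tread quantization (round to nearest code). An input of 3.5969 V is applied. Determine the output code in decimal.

code 7

With 16 levels over 8.1 V, one step is 0.5062 V.
Input sits at 7.105 steps above V_low.
round(7.105) = 7.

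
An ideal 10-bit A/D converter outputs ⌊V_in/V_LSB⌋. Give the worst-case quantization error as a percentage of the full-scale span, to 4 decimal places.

Truncating → worst-case error = 1 LSB = V_FS/2^10, so 100/1024 = 0.0976562 % of full scale.

0.0977 %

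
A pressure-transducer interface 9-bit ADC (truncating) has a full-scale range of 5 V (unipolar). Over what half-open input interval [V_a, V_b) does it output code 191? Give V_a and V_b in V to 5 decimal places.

LSB = 5/2^9 = 9.766 mV.
V_a = V_low + 191·LSB = 1.86523 V; V_b = V_low + 192·LSB = 1.875 V.

[1.86523 V, 1.87500 V)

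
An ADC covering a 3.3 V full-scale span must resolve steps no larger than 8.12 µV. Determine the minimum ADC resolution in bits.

19 bits

Number of steps required ≥ 3.3 V / 8.12 µV = 406403.94.
Need 2^N ≥ 406403.94; 2^18 = 262144, 2^19 = 524288.
Minimum N = 19.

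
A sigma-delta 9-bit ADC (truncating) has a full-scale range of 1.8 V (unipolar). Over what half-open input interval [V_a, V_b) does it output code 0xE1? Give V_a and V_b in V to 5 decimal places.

[0.79102 V, 0.79453 V)

LSB = 1.8/2^9 = 3.516 mV.
Code 0xE1 = 225 decimal.
V_a = V_low + 225·LSB = 0.791016 V; V_b = V_low + 226·LSB = 0.794531 V.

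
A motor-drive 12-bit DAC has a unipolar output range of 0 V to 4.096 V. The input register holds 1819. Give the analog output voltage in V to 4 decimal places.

1.8190 V

LSB = 4.096 V / 2^12 = 1.000 mV.
V_out = 0 + 1819 × 0.001 V = 1.819 V.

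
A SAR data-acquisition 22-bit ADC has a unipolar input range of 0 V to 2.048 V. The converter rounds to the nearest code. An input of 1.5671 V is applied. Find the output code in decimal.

code 3209421

With 4194304 levels over 2.048 V, one step is 0.49 µV.
(V_in − V_low)/LSB = (1.5671 − 0) / 4.88281e-07 = 3209420.800.
round(3209420.800) = 3209421.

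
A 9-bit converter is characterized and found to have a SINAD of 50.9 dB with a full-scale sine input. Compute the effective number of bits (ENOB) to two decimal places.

ENOB = (SINAD − 1.76) / 6.02 = (50.9 − 1.76)/6.02 = 8.163.

8.16 bits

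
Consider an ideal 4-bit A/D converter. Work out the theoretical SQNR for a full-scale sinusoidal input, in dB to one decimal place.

SNR ≈ 6.02·N + 1.76 dB = 6.02·4 + 1.76 = 25.84 dB.

25.8 dB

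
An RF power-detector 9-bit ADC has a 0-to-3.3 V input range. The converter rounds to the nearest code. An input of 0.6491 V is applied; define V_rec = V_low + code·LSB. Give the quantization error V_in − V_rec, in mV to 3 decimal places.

LSB = 3.3/2^9 = 6.445 mV.
(V_in − V_low)/LSB = (0.6491 − 0)/0.00644531 = 100.7088 → code 101 (round).
V_rec = 0 + 101·0.00644531 = 0.65097656 V.
V_in − V_rec = -0.00187656 V = -1.877 mV.

-1.877 mV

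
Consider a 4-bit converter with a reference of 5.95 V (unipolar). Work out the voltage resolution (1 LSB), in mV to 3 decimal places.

371.875 mV

Full-scale span = 5.95 V.
LSB = 5.95 / 2^4 = 5.95 / 16 = 0.371875 V = 371.875 mV.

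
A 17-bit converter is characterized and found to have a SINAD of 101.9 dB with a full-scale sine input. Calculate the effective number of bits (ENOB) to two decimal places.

16.63 bits

ENOB = (SINAD − 1.76) / 6.02 = (101.9 − 1.76)/6.02 = 16.635.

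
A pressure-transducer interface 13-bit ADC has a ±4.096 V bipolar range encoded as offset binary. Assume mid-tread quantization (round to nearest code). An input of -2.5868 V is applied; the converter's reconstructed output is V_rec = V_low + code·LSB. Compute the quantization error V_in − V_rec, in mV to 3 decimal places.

Step size: 8.192 V ÷ 2^13 = 1.000 mV.
(V_in − V_low)/LSB = (-2.5868 − (−4.096))/0.001 = 1509.2000 → code 1509 (round).
Code 1509 maps back to (−4.096) + 1509×0.001 V = -2.587 V.
Error = -2.5868 − (−2.587) = 0.0002 V = 0.200 mV.

0.200 mV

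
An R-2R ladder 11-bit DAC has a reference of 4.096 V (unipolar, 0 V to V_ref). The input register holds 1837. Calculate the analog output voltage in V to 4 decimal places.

3.6740 V

LSB = 4.096 V / 2^11 = 2.000 mV.
V_out = 0 + 1837 × 0.002 V = 3.674 V.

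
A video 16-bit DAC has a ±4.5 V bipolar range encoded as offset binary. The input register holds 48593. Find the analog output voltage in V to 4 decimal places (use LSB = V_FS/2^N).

LSB = 9 V / 2^16 = 137.33 µV.
V_out = (−4.5) + 48593 × 0.000137329 V = 2.17323 V.

2.1732 V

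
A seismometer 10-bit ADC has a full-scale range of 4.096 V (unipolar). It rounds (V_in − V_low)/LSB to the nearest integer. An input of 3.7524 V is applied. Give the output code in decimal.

code 938

With 1024 levels over 4.096 V, one step is 4.000 mV.
(V_in − V_low)/LSB = (3.7524 − 0) / 0.004 = 938.100.
round(938.100) = 938.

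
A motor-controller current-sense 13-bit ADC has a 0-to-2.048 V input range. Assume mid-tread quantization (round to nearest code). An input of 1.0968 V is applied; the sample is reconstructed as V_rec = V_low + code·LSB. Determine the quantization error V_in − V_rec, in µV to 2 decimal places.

LSB = 2.048/2^13 = 250.00 µV.
(V_in − V_low)/LSB = (1.0968 − 0)/0.00025 = 4387.2000 → code 4387 (round).
V_rec = 0 + 4387·0.00025 = 1.09675 V.
V_in − V_rec = 5e-05 V = 50.00 µV.

50.00 µV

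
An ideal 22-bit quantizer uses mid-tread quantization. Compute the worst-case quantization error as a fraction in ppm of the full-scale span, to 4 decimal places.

0.1192 ppm

Rounding → worst-case error = ½ LSB = V_FS/2^23, so 1e+06/8388608 = 0.119209 ppm of full scale.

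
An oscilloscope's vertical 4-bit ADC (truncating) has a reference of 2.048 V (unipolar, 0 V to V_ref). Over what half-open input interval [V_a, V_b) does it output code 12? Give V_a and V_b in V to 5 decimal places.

LSB = 2.048/2^4 = 128.000 mV.
V_a = V_low + 12·LSB = 1.536 V; V_b = V_low + 13·LSB = 1.664 V.

[1.53600 V, 1.66400 V)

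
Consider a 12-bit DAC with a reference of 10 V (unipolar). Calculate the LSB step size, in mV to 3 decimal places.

Full-scale span = 10 V.
LSB = 10 / 2^12 = 10 / 4096 = 0.00244141 V = 2.441 mV.

2.441 mV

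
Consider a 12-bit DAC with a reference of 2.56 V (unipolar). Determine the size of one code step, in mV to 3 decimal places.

Full-scale span = 2.56 V.
LSB = 2.56 / 2^12 = 2.56 / 4096 = 0.000625 V = 0.625 mV.

0.625 mV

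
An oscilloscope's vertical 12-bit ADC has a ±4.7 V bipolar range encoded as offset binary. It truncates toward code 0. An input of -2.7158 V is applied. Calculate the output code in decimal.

code 864

LSB = 9.4 V / 4096 = 2.295 mV.
Input sits at 864.605 steps above V_low.
⌊·⌋(864.605) = 864.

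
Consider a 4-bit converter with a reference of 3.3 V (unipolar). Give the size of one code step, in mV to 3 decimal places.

206.250 mV

Full-scale span = 3.3 V.
LSB = 3.3 / 2^4 = 3.3 / 16 = 0.20625 V = 206.250 mV.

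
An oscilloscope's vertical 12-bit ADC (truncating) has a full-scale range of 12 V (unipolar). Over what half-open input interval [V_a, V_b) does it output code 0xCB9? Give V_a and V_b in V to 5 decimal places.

LSB = 12/2^12 = 2.930 mV.
Code 0xCB9 = 3257 decimal.
V_a = V_low + 3257·LSB = 9.54199 V; V_b = V_low + 3258·LSB = 9.54492 V.

[9.54199 V, 9.54492 V)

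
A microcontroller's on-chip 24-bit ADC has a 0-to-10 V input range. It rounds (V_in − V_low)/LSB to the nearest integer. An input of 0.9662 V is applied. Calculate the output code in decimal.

code 1621015

LSB = 10 V / 16777216 = 0.60 µV.
(V_in − V_low)/LSB = (0.9662 − 0) / 5.96046e-07 = 1621014.610.
So the output code is 1621015.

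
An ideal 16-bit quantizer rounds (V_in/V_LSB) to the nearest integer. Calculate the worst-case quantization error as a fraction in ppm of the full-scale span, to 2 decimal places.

7.63 ppm

Rounding → worst-case error = ½ LSB = V_FS/2^17, so 1e+06/131072 = 7.62939 ppm of full scale.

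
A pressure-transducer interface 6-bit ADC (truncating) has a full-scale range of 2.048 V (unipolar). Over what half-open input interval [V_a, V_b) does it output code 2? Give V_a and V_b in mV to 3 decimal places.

[64.000 mV, 96.000 mV)

LSB = 2.048/2^6 = 32.000 mV.
V_a = V_low + 2·LSB = 0.064 V; V_b = V_low + 3·LSB = 0.096 V.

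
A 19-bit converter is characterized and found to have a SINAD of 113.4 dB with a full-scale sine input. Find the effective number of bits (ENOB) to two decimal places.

ENOB = (SINAD − 1.76) / 6.02 = (113.4 − 1.76)/6.02 = 18.545.

18.54 bits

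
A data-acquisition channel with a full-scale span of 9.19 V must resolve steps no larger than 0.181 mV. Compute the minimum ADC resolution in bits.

16 bits

Number of steps required ≥ 9.19 V / 0.181 mV = 50773.48.
Need 2^N ≥ 50773.48; 2^15 = 32768, 2^16 = 65536.
Minimum N = 16.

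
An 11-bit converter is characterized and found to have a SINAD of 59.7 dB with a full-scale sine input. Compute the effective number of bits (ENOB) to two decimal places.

ENOB = (SINAD − 1.76) / 6.02 = (59.7 − 1.76)/6.02 = 9.625.

9.62 bits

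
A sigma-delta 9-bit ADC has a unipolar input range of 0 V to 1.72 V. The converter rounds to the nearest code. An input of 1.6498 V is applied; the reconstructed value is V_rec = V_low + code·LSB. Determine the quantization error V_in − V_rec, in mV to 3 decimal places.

One LSB is 1.72 V / 512 = 3.359 mV.
(1.6498 − 0)/0.00335937 = 491.1033; round gives code 491.
V_rec = 0 + 491·0.00335937 = 1.6494531 V.
Difference: 0.000346875 V → 0.347 mV.

0.347 mV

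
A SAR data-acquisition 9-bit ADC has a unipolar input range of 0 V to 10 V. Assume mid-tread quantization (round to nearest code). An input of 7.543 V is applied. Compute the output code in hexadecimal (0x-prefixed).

code 0x182 (decimal 386)

LSB = 10 V / 512 = 19.531 mV.
(V_in − V_low)/LSB = (7.543 − 0) / 0.0195312 = 386.202.
Round → code 386.
In hexadecimal (0x-prefixed): 0x182.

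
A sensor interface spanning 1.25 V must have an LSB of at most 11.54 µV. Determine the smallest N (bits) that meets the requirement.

17 bits

Number of steps required ≥ 1.25 V / 11.54 µV = 108318.89.
Need 2^N ≥ 108318.89; 2^16 = 65536, 2^17 = 131072.
Minimum N = 17.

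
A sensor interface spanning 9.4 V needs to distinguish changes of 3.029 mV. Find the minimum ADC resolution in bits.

12 bits

Number of steps required ≥ 9.4 V / 3.029 mV = 3103.33.
Need 2^N ≥ 3103.33; 2^11 = 2048, 2^12 = 4096.
Minimum N = 12.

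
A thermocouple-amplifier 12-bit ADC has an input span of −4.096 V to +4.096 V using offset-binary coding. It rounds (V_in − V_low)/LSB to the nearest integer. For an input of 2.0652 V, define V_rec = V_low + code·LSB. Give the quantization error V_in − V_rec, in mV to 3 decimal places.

One LSB is 8.192 V / 4096 = 2.000 mV.
Scaled input = 3080.6000 LSBs, so code = 3081.
V_rec = (−4.096) + 3081·0.002 = 2.066 V.
Difference: -0.0008 V → -0.800 mV.

-0.800 mV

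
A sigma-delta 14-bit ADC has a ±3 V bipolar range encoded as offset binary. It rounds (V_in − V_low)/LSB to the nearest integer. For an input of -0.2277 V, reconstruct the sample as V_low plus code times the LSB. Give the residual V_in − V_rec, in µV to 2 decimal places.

83.20 µV

LSB = 6/2^14 = 366.21 µV.
(V_in − V_low)/LSB = (-0.2277 − (−3))/0.000366211 = 7570.2272 → code 7570 (round).
Reconstructed: -0.2277832 V.
Error = -0.2277 − (−0.2277832) = 8.32031e-05 V = 83.20 µV.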